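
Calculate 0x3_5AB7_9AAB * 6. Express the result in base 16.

Multiply each base-16 digit by 6, carrying:
  B×6 = 66 → write 2 carry 4
  A×6+4 = 64 → write 0 carry 4
  A×6+4 = 64 → write 0 carry 4
  9×6+4 = 58 → write A carry 3
  7×6+3 = 45 → write D carry 2
  B×6+2 = 68 → write 4 carry 4
  A×6+4 = 64 → write 0 carry 4
  5×6+4 = 34 → write 2 carry 2
  3×6+2 = 20 → write 4 carry 1
  remaining carry: 1

0x14204DA002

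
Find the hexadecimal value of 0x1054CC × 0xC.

0xC3F990

Multiply each base-16 digit by 12, carrying:
  C×12 = 144 → write 0 carry 9
  C×12+9 = 153 → write 9 carry 9
  4×12+9 = 57 → write 9 carry 3
  5×12+3 = 63 → write F carry 3
  0×12+3 = 3 → write 3
  1×12 = 12 → write C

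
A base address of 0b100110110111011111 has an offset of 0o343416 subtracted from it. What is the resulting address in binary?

0b1010011011010001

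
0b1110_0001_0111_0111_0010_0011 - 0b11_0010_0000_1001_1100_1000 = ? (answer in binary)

Subtract column by column in base 2:
  1-0 → 1
  1-0 → 1
  0-0 → 0
  0-1 → 1 (borrow)
  0-0-1 → 1 (borrow)
  1-0-1 → 0
  0-1 → 1 (borrow)
  0-1-1 → 0 (borrow)
  1-1-1 → 1 (borrow)
  1-0-1 → 0
  1-0 → 1
  0-1 → 1 (borrow)
  1-0-1 → 0
  1-0 → 1
  1-0 → 1
  0-0 → 0
  1-0 → 1
  0-1 → 1 (borrow)
  0-0-1 → 1 (borrow)
  0-0-1 → 1 (borrow)
  0-1-1 → 0 (borrow)
  1-1-1 → 1 (borrow)
  1-0-1 → 0
  1-0 → 1

0b101011110110110101011011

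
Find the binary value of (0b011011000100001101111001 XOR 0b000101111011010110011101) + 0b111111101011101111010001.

0b1011110101011001010110101

First 0b011011000100001101111001 XOR 0b000101111011010110011101 = 0b011110111111011011100100.
Add column by column in base 2, right to left:
  0+1 = 1
  0+0 = 0
  1+0 = 1
  0+0 = 0
  0+1 = 1
  1+0 = 1
  1+1 = 0 carry 1
  1+1+1 = 1 carry 1
  0+1+1 = 0 carry 1
  1+1+1 = 1 carry 1
  1+0+1 = 0 carry 1
  0+1+1 = 0 carry 1
  1+1+1 = 1 carry 1
  1+1+1 = 1 carry 1
  1+0+1 = 0 carry 1
  1+1+1 = 1 carry 1
  1+0+1 = 0 carry 1
  1+1+1 = 1 carry 1
  0+1+1 = 0 carry 1
  1+1+1 = 1 carry 1
  1+1+1 = 1 carry 1
  1+1+1 = 1 carry 1
  1+1+1 = 1 carry 1
  0+1+1 = 0 carry 1
  final carry 1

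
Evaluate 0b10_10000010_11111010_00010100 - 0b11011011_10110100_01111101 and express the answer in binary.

0b1101001110100010110010111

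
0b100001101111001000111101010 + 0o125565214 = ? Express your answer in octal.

0o543476166

0b100001101111001000111101010 = 0o415710752 in octal.
Add column by column in base 8, right to left:
  2+4 = 6
  5+1 = 6
  7+2 = 1 carry 1
  0+5+1 = 6
  1+6 = 7
  7+5 = 4 carry 1
  5+5+1 = 3 carry 1
  1+2+1 = 4
  4+1 = 5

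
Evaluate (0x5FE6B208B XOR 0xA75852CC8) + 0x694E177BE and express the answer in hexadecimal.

0x1620CF8401

First 0x5FE6B208B XOR 0xA75852CC8 = 0xF8BEE0C43.
Add column by column in base 16, right to left:
  3+E = 1 carry 1
  4+B+1 = 0 carry 1
  C+7+1 = 4 carry 1
  0+7+1 = 8
  E+1 = F
  E+E = C carry 1
  B+4+1 = 0 carry 1
  8+9+1 = 2 carry 1
  F+6+1 = 6 carry 1
  final carry 1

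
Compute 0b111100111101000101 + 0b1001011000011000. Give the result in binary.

0b1000110010101011101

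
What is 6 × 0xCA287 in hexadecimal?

0x4BCF2A

Multiply each base-16 digit by 6, carrying:
  7×6 = 42 → write A carry 2
  8×6+2 = 50 → write 2 carry 3
  2×6+3 = 15 → write F
  A×6 = 60 → write C carry 3
  C×6+3 = 75 → write B carry 4
  remaining carry: 4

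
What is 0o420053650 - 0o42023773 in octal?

0o356027655

Subtract column by column in base 8:
  0-3 → 5 (borrow)
  5-7-1 → 5 (borrow)
  6-7-1 → 6 (borrow)
  3-3-1 → 7 (borrow)
  5-2-1 → 2
  0-0 → 0
  0-2 → 6 (borrow)
  2-4-1 → 5 (borrow)
  4-0-1 → 3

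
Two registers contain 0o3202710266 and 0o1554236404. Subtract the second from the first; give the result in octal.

Subtract column by column in base 8:
  6-4 → 2
  6-0 → 6
  2-4 → 6 (borrow)
  0-6-1 → 1 (borrow)
  1-3-1 → 5 (borrow)
  7-2-1 → 4
  2-4 → 6 (borrow)
  0-5-1 → 2 (borrow)
  2-5-1 → 4 (borrow)
  3-1-1 → 1

0o1426451662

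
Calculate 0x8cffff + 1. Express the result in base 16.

0x8d0000

The trailing 4 digits are F (max in base 16), so adding 1 cascades: they roll to 0 and the next digit up increments.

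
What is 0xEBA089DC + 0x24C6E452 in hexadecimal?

0x110676E2E

Add column by column in base 16, right to left:
  C+2 = E
  D+5 = 2 carry 1
  9+4+1 = E
  8+E = 6 carry 1
  0+6+1 = 7
  A+C = 6 carry 1
  B+4+1 = 0 carry 1
  E+2+1 = 1 carry 1
  final carry 1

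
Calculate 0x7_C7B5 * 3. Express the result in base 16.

0x17571F

Multiply each base-16 digit by 3, carrying:
  5×3 = 15 → write F
  B×3 = 33 → write 1 carry 2
  7×3+2 = 23 → write 7 carry 1
  C×3+1 = 37 → write 5 carry 2
  7×3+2 = 23 → write 7 carry 1
  remaining carry: 1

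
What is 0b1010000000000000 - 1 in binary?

0b1001111111111111

The trailing 13 digits are 0, so subtracting 1 borrows through: they become 1 and the next digit up decrements.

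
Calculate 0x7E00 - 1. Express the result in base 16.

0x7DFF

The trailing 2 digits are 0, so subtracting 1 borrows through: they become F and the next digit up decrements.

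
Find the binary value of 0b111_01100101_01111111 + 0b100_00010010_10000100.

0b10110111100000000011

Add column by column in base 2, right to left:
  1+0 = 1
  1+0 = 1
  1+1 = 0 carry 1
  1+0+1 = 0 carry 1
  1+0+1 = 0 carry 1
  1+0+1 = 0 carry 1
  1+0+1 = 0 carry 1
  0+1+1 = 0 carry 1
  1+0+1 = 0 carry 1
  0+1+1 = 0 carry 1
  1+0+1 = 0 carry 1
  0+0+1 = 1
  0+1 = 1
  1+0 = 1
  1+0 = 1
  0+0 = 0
  1+0 = 1
  1+0 = 1
  1+1 = 0 carry 1
  final carry 1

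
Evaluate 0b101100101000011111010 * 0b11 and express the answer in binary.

0b10000101111001011101110

Multiply each base-2 digit by 3, carrying:
  0×3 = 0 → write 0
  1×3 = 3 → write 1 carry 1
  0×3+1 = 1 → write 1
  1×3 = 3 → write 1 carry 1
  1×3+1 = 4 → write 0 carry 2
  1×3+2 = 5 → write 1 carry 2
  1×3+2 = 5 → write 1 carry 2
  1×3+2 = 5 → write 1 carry 2
  0×3+2 = 2 → write 0 carry 1
  0×3+1 = 1 → write 1
  0×3 = 0 → write 0
  0×3 = 0 → write 0
  1×3 = 3 → write 1 carry 1
  0×3+1 = 1 → write 1
  1×3 = 3 → write 1 carry 1
  0×3+1 = 1 → write 1
  0×3 = 0 → write 0
  1×3 = 3 → write 1 carry 1
  1×3+1 = 4 → write 0 carry 2
  0×3+2 = 2 → write 0 carry 1
  1×3+1 = 4 → write 0 carry 2
  remaining carry: 10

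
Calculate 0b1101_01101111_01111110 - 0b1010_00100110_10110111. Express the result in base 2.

Subtract column by column in base 2:
  0-1 → 1 (borrow)
  1-1-1 → 1 (borrow)
  1-1-1 → 1 (borrow)
  1-0-1 → 0
  1-1 → 0
  1-1 → 0
  1-0 → 1
  0-1 → 1 (borrow)
  1-0-1 → 0
  1-1 → 0
  1-1 → 0
  1-0 → 1
  0-0 → 0
  1-1 → 0
  1-0 → 1
  0-0 → 0
  1-0 → 1
  0-1 → 1 (borrow)
  1-0-1 → 0
  1-1 → 0

0b110100100011000111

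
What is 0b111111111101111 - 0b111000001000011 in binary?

Subtract column by column in base 2:
  1-1 → 0
  1-1 → 0
  1-0 → 1
  1-0 → 1
  0-0 → 0
  1-0 → 1
  1-1 → 0
  1-0 → 1
  1-0 → 1
  1-0 → 1
  1-0 → 1
  1-0 → 1
  1-1 → 0
  1-1 → 0
  1-1 → 0

0b111110101100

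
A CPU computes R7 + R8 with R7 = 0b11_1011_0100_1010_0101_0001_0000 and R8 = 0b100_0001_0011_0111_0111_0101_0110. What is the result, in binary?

0b111110010000001110001100110

Add column by column in base 2, right to left:
  0+0 = 0
  0+1 = 1
  0+1 = 1
  0+0 = 0
  1+1 = 0 carry 1
  0+0+1 = 1
  0+1 = 1
  0+0 = 0
  1+1 = 0 carry 1
  0+1+1 = 0 carry 1
  1+1+1 = 1 carry 1
  0+0+1 = 1
  0+1 = 1
  1+1 = 0 carry 1
  0+1+1 = 0 carry 1
  1+0+1 = 0 carry 1
  0+1+1 = 0 carry 1
  0+1+1 = 0 carry 1
  1+0+1 = 0 carry 1
  0+0+1 = 1
  1+1 = 0 carry 1
  1+0+1 = 0 carry 1
  0+0+1 = 1
  1+0 = 1
  1+0 = 1
  1+0 = 1
  0+1 = 1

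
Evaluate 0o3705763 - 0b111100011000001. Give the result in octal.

0b111100011000001 = 0o74301 in octal.
Subtract column by column in base 8:
  3-1 → 2
  6-0 → 6
  7-3 → 4
  5-4 → 1
  0-7 → 1 (borrow)
  7-0-1 → 6
  3-0 → 3

0o3611462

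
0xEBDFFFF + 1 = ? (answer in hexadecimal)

The trailing 4 digits are F (max in base 16), so adding 1 cascades: they roll to 0 and the next digit up increments.

0xEBE0000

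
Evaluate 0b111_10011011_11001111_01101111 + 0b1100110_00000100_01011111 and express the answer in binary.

0b1000000000011101001111001110

Add column by column in base 2, right to left:
  1+1 = 0 carry 1
  1+1+1 = 1 carry 1
  1+1+1 = 1 carry 1
  1+1+1 = 1 carry 1
  0+1+1 = 0 carry 1
  1+0+1 = 0 carry 1
  1+1+1 = 1 carry 1
  0+0+1 = 1
  1+0 = 1
  1+0 = 1
  1+1 = 0 carry 1
  1+0+1 = 0 carry 1
  0+0+1 = 1
  0+0 = 0
  1+0 = 1
  1+0 = 1
  1+0 = 1
  1+1 = 0 carry 1
  0+1+1 = 0 carry 1
  1+0+1 = 0 carry 1
  1+0+1 = 0 carry 1
  0+1+1 = 0 carry 1
  0+1+1 = 0 carry 1
  1+0+1 = 0 carry 1
  1+0+1 = 0 carry 1
  1+0+1 = 0 carry 1
  1+0+1 = 0 carry 1
  final carry 1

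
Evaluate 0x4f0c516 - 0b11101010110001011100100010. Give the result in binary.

0x4f0c516 = 0b100111100001100010100010110 in binary.
Subtract column by column in base 2:
  0-0 → 0
  1-1 → 0
  1-0 → 1
  0-0 → 0
  1-0 → 1
  0-1 → 1 (borrow)
  0-0-1 → 1 (borrow)
  0-0-1 → 1 (borrow)
  1-1-1 → 1 (borrow)
  0-1-1 → 0 (borrow)
  1-1-1 → 1 (borrow)
  0-0-1 → 1 (borrow)
  0-1-1 → 0 (borrow)
  0-0-1 → 1 (borrow)
  1-0-1 → 0
  1-0 → 1
  0-1 → 1 (borrow)
  0-1-1 → 0 (borrow)
  0-0-1 → 1 (borrow)
  0-1-1 → 0 (borrow)
  1-0-1 → 0
  1-1 → 0
  1-0 → 1
  1-1 → 0
  0-1 → 1 (borrow)
  0-1-1 → 0 (borrow)
  1-0-1 → 0

0b1010001011010110111110100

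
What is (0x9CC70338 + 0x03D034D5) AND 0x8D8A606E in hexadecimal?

Add column by column in base 16, right to left:
  8+5 = D
  3+D = 0 carry 1
  3+4+1 = 8
  0+3 = 3
  7+0 = 7
  C+D = 9 carry 1
  C+3+1 = 0 carry 1
  9+0+1 = A
Sum = 0xA097380D; now AND with 0x8D8A606E:
  A&8=8, 0&D=0, 9&8=8, 7&A=2, 3&6=2, 8&0=0, 0&6=0, D&E=C

0x8082200C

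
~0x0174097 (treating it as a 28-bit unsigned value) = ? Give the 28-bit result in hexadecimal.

0xFE8BF68

Each hex digit d becomes F−d:
  0→F, 1→E, 7→8, 4→B, 0→F, 9→6, 7→8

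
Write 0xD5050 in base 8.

Expand each hex digit to 4 bits: D=1101 5=0101 0=0000 5=0101 0=0000.
Group the bits in threes: 011 010 101 000 001 010 000 → 3250120.

0o3250120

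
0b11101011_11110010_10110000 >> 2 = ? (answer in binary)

0b1110101111110010101100

Right shift by 2: drop the 2 least-significant bits.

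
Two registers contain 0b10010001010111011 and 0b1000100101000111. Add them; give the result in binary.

0b11010110000000010

Add column by column in base 2, right to left:
  1+1 = 0 carry 1
  1+1+1 = 1 carry 1
  0+1+1 = 0 carry 1
  1+0+1 = 0 carry 1
  1+0+1 = 0 carry 1
  1+0+1 = 0 carry 1
  0+1+1 = 0 carry 1
  1+0+1 = 0 carry 1
  0+1+1 = 0 carry 1
  1+0+1 = 0 carry 1
  0+0+1 = 1
  0+1 = 1
  0+0 = 0
  1+0 = 1
  0+0 = 0
  0+1 = 1
  1+0 = 1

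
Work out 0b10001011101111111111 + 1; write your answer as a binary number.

The trailing 10 digits are 1 (max in base 2), so adding 1 cascades: they roll to 0 and the next digit up increments.

0b10001011110000000000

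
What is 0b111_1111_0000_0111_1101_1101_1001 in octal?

0o774076731

Group the bits in threes: 111 111 100 000 111 110 111 011 001 → 774076731.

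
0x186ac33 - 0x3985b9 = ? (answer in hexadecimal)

0x14d267a

Subtract column by column in base 16:
  3-9 → a (borrow)
  3-b-1 → 7 (borrow)
  c-5-1 → 6
  a-8 → 2
  6-9 → d (borrow)
  8-3-1 → 4
  1-0 → 1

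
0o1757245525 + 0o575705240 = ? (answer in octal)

Add column by column in base 8, right to left:
  5+0 = 5
  2+4 = 6
  5+2 = 7
  5+5 = 2 carry 1
  4+0+1 = 5
  2+7 = 1 carry 1
  7+5+1 = 5 carry 1
  5+7+1 = 5 carry 1
  7+5+1 = 5 carry 1
  1+0+1 = 2

0o2555152765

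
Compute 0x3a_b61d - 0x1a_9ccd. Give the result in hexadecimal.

Subtract column by column in base 16:
  d-d → 0
  1-c → 5 (borrow)
  6-c-1 → 9 (borrow)
  b-9-1 → 1
  a-a → 0
  3-1 → 2

0x201950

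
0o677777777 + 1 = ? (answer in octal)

The trailing 8 digits are 7 (max in base 8), so adding 1 cascades: they roll to 0 and the next digit up increments.

0o700000000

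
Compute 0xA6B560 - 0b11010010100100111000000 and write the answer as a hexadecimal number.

0b11010010100100111000000 = 0x6949C0 in hexadecimal.
Subtract column by column in base 16:
  0-0 → 0
  6-C → A (borrow)
  5-9-1 → B (borrow)
  B-4-1 → 6
  6-9 → D (borrow)
  A-6-1 → 3

0x3D6BA0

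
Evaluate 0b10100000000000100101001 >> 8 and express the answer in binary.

0b101000000000001

Right shift by 8: drop the 8 least-significant bits.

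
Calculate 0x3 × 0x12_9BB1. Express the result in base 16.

0x37D313

Multiply each base-16 digit by 3, carrying:
  1×3 = 3 → write 3
  B×3 = 33 → write 1 carry 2
  B×3+2 = 35 → write 3 carry 2
  9×3+2 = 29 → write D carry 1
  2×3+1 = 7 → write 7
  1×3 = 3 → write 3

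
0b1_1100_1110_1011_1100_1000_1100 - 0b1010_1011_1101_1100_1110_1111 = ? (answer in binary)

0b1001000101101111110011101

Subtract column by column in base 2:
  0-1 → 1 (borrow)
  0-1-1 → 0 (borrow)
  1-1-1 → 1 (borrow)
  1-1-1 → 1 (borrow)
  0-0-1 → 1 (borrow)
  0-1-1 → 0 (borrow)
  0-1-1 → 0 (borrow)
  1-1-1 → 1 (borrow)
  0-0-1 → 1 (borrow)
  0-0-1 → 1 (borrow)
  1-1-1 → 1 (borrow)
  1-1-1 → 1 (borrow)
  1-1-1 → 1 (borrow)
  1-0-1 → 0
  0-1 → 1 (borrow)
  1-1-1 → 1 (borrow)
  0-1-1 → 0 (borrow)
  1-1-1 → 1 (borrow)
  1-0-1 → 0
  1-1 → 0
  0-0 → 0
  0-1 → 1 (borrow)
  1-0-1 → 0
  1-1 → 0
  1-0 → 1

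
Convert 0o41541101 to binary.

0b100001101100001001000001

Each octal digit is 3 bits: 4=100 1=001 5=101 4=100 1=001 1=001 0=000 1=001.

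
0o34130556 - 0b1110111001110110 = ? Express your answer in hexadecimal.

0o34130556 = 0x70b16e in hexadecimal.
0b1110111001110110 = 0xee76 in hexadecimal.
Subtract column by column in base 16:
  e-6 → 8
  6-7 → f (borrow)
  1-e-1 → 2 (borrow)
  b-e-1 → c (borrow)
  0-0-1 → f (borrow)
  7-0-1 → 6

0x6fc2f8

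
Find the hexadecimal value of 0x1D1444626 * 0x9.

0x105B667756

Multiply each base-16 digit by 9, carrying:
  6×9 = 54 → write 6 carry 3
  2×9+3 = 21 → write 5 carry 1
  6×9+1 = 55 → write 7 carry 3
  4×9+3 = 39 → write 7 carry 2
  4×9+2 = 38 → write 6 carry 2
  4×9+2 = 38 → write 6 carry 2
  1×9+2 = 11 → write B
  D×9 = 117 → write 5 carry 7
  1×9+7 = 16 → write 0 carry 1
  remaining carry: 1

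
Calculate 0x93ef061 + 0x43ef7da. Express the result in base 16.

Add column by column in base 16, right to left:
  1+a = b
  6+d = 3 carry 1
  0+7+1 = 8
  f+f = e carry 1
  e+e+1 = d carry 1
  3+3+1 = 7
  9+4 = d

0xd7de83b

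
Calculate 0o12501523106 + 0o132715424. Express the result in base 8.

Add column by column in base 8, right to left:
  6+4 = 2 carry 1
  0+2+1 = 3
  1+4 = 5
  3+5 = 0 carry 1
  2+1+1 = 4
  5+7 = 4 carry 1
  1+2+1 = 4
  0+3 = 3
  5+1 = 6
  2+0 = 2
  1+0 = 1

0o12634440532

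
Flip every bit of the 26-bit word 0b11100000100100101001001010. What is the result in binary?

0b00011111011011010110110101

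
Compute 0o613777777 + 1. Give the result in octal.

0o614000000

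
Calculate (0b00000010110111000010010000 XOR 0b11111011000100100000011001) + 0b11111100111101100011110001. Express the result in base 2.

First 0b00000010110111000010010000 XOR 0b11111011000100100000011001 = 0b11111001110011100010001001.
Add column by column in base 2, right to left:
  1+1 = 0 carry 1
  0+0+1 = 1
  0+0 = 0
  1+0 = 1
  0+1 = 1
  0+1 = 1
  0+1 = 1
  1+1 = 0 carry 1
  0+0+1 = 1
  0+0 = 0
  0+0 = 0
  1+1 = 0 carry 1
  1+1+1 = 1 carry 1
  1+0+1 = 0 carry 1
  0+1+1 = 0 carry 1
  0+1+1 = 0 carry 1
  1+1+1 = 1 carry 1
  1+1+1 = 1 carry 1
  1+0+1 = 0 carry 1
  0+0+1 = 1
  0+1 = 1
  1+1 = 0 carry 1
  1+1+1 = 1 carry 1
  1+1+1 = 1 carry 1
  1+1+1 = 1 carry 1
  1+1+1 = 1 carry 1
  final carry 1

0b111110110110001000101111010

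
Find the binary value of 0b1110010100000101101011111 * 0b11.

0b101010111100010001000011101

Multiply each base-2 digit by 3, carrying:
  1×3 = 3 → write 1 carry 1
  1×3+1 = 4 → write 0 carry 2
  1×3+2 = 5 → write 1 carry 2
  1×3+2 = 5 → write 1 carry 2
  1×3+2 = 5 → write 1 carry 2
  0×3+2 = 2 → write 0 carry 1
  1×3+1 = 4 → write 0 carry 2
  0×3+2 = 2 → write 0 carry 1
  1×3+1 = 4 → write 0 carry 2
  1×3+2 = 5 → write 1 carry 2
  0×3+2 = 2 → write 0 carry 1
  1×3+1 = 4 → write 0 carry 2
  0×3+2 = 2 → write 0 carry 1
  0×3+1 = 1 → write 1
  0×3 = 0 → write 0
  0×3 = 0 → write 0
  0×3 = 0 → write 0
  1×3 = 3 → write 1 carry 1
  0×3+1 = 1 → write 1
  1×3 = 3 → write 1 carry 1
  0×3+1 = 1 → write 1
  0×3 = 0 → write 0
  1×3 = 3 → write 1 carry 1
  1×3+1 = 4 → write 0 carry 2
  1×3+2 = 5 → write 1 carry 2
  remaining carry: 10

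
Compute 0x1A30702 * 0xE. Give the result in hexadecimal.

Multiply each base-16 digit by 14, carrying:
  2×14 = 28 → write C carry 1
  0×14+1 = 1 → write 1
  7×14 = 98 → write 2 carry 6
  0×14+6 = 6 → write 6
  3×14 = 42 → write A carry 2
  A×14+2 = 142 → write E carry 8
  1×14+8 = 22 → write 6 carry 1
  remaining carry: 1

0x16EA621C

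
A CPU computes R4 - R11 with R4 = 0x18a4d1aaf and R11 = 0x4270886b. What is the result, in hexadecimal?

Subtract column by column in base 16:
  f-b → 4
  a-6 → 4
  a-8 → 2
  1-8 → 9 (borrow)
  d-0-1 → c
  4-7 → d (borrow)
  a-2-1 → 7
  8-4 → 4
  1-0 → 1

0x147dc9244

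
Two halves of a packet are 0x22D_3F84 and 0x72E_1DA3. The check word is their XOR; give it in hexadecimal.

XOR each hex digit independently (no carries):
  2^7=5, 2^2=0, D^E=3, 3^1=2, F^D=2, 8^A=2, 4^3=7

0x5032227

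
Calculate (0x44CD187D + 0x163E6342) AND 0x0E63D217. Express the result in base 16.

Add column by column in base 16, right to left:
  D+2 = F
  7+4 = B
  8+3 = B
  1+6 = 7
  D+E = B carry 1
  C+3+1 = 0 carry 1
  4+6+1 = B
  4+1 = 5
Sum = 0x5B0B7BBF; now AND with 0x0E63D217:
  5&0=0, B&E=A, 0&6=0, B&3=3, 7&D=5, B&2=2, B&1=1, F&7=7

0xA035217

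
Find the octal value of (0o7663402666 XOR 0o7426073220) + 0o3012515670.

0o3260207336

First 0o7663402666 XOR 0o7426073220 = 0o0245471446.
Add column by column in base 8, right to left:
  6+0 = 6
  4+7 = 3 carry 1
  4+6+1 = 3 carry 1
  1+5+1 = 7
  7+1 = 0 carry 1
  4+5+1 = 2 carry 1
  5+2+1 = 0 carry 1
  4+1+1 = 6
  2+0 = 2
  0+3 = 3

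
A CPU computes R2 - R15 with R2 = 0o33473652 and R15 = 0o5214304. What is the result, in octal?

0o26257346

Subtract column by column in base 8:
  2-4 → 6 (borrow)
  5-0-1 → 4
  6-3 → 3
  3-4 → 7 (borrow)
  7-1-1 → 5
  4-2 → 2
  3-5 → 6 (borrow)
  3-0-1 → 2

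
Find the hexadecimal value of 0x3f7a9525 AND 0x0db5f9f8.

AND each hex digit independently (no carries):
  3&0=0, f&d=d, 7&b=3, a&5=0, 9&f=9, 5&9=1, 2&f=2, 5&8=0

0x0d309120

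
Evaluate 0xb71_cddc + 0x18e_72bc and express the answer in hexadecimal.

Add column by column in base 16, right to left:
  c+c = 8 carry 1
  d+b+1 = 9 carry 1
  d+2+1 = 0 carry 1
  c+7+1 = 4 carry 1
  1+e+1 = 0 carry 1
  7+8+1 = 0 carry 1
  b+1+1 = d

0xd004098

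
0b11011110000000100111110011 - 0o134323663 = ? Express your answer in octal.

0b11011110000000100111110011 = 0o336004763 in octal.
Subtract column by column in base 8:
  3-3 → 0
  6-6 → 0
  7-6 → 1
  4-3 → 1
  0-2 → 6 (borrow)
  0-3-1 → 4 (borrow)
  6-4-1 → 1
  3-3 → 0
  3-1 → 2

0o201461100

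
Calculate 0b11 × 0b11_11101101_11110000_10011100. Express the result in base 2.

Multiply each base-2 digit by 3, carrying:
  0×3 = 0 → write 0
  0×3 = 0 → write 0
  1×3 = 3 → write 1 carry 1
  1×3+1 = 4 → write 0 carry 2
  1×3+2 = 5 → write 1 carry 2
  0×3+2 = 2 → write 0 carry 1
  0×3+1 = 1 → write 1
  1×3 = 3 → write 1 carry 1
  0×3+1 = 1 → write 1
  0×3 = 0 → write 0
  0×3 = 0 → write 0
  0×3 = 0 → write 0
  1×3 = 3 → write 1 carry 1
  1×3+1 = 4 → write 0 carry 2
  1×3+2 = 5 → write 1 carry 2
  1×3+2 = 5 → write 1 carry 2
  1×3+2 = 5 → write 1 carry 2
  0×3+2 = 2 → write 0 carry 1
  1×3+1 = 4 → write 0 carry 2
  1×3+2 = 5 → write 1 carry 2
  0×3+2 = 2 → write 0 carry 1
  1×3+1 = 4 → write 0 carry 2
  1×3+2 = 5 → write 1 carry 2
  1×3+2 = 5 → write 1 carry 2
  1×3+2 = 5 → write 1 carry 2
  1×3+2 = 5 → write 1 carry 2
  remaining carry: 10

0b1011110010011101000111010100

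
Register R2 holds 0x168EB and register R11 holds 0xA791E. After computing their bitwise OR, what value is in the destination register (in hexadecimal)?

0xB79FF

OR each hex digit independently (no carries):
  1|A=B, 6|7=7, 8|9=9, E|1=F, B|E=F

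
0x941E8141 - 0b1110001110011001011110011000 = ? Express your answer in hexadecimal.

0x85E4E9A9

0b1110001110011001011110011000 = 0xE399798 in hexadecimal.
Subtract column by column in base 16:
  1-8 → 9 (borrow)
  4-9-1 → A (borrow)
  1-7-1 → 9 (borrow)
  8-9-1 → E (borrow)
  E-9-1 → 4
  1-3 → E (borrow)
  4-E-1 → 5 (borrow)
  9-0-1 → 8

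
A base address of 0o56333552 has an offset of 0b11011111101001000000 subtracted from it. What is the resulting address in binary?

0b101010111011110100101010

0o56333552 = 0b101110011011011101101010 in binary.
Subtract column by column in base 2:
  0-0 → 0
  1-0 → 1
  0-0 → 0
  1-0 → 1
  0-0 → 0
  1-0 → 1
  1-1 → 0
  0-0 → 0
  1-0 → 1
  1-1 → 0
  1-0 → 1
  0-1 → 1 (borrow)
  1-1-1 → 1 (borrow)
  1-1-1 → 1 (borrow)
  0-1-1 → 0 (borrow)
  1-1-1 → 1 (borrow)
  1-1-1 → 1 (borrow)
  0-0-1 → 1 (borrow)
  0-1-1 → 0 (borrow)
  1-1-1 → 1 (borrow)
  1-0-1 → 0
  1-0 → 1
  0-0 → 0
  1-0 → 1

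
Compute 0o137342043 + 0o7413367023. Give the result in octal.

0o7552731066

Add column by column in base 8, right to left:
  3+3 = 6
  4+2 = 6
  0+0 = 0
  2+7 = 1 carry 1
  4+6+1 = 3 carry 1
  3+3+1 = 7
  7+3 = 2 carry 1
  3+1+1 = 5
  1+4 = 5
  0+7 = 7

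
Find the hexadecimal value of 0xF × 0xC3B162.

Multiply each base-16 digit by 15, carrying:
  2×15 = 30 → write E carry 1
  6×15+1 = 91 → write B carry 5
  1×15+5 = 20 → write 4 carry 1
  B×15+1 = 166 → write 6 carry 10
  3×15+10 = 55 → write 7 carry 3
  C×15+3 = 183 → write 7 carry 11
  remaining carry: B

0xB7764BE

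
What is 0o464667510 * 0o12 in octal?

Multiply each base-8 digit by 10, carrying:
  0×10 = 0 → write 0
  1×10 = 10 → write 2 carry 1
  5×10+1 = 51 → write 3 carry 6
  7×10+6 = 76 → write 4 carry 9
  6×10+9 = 69 → write 5 carry 8
  6×10+8 = 68 → write 4 carry 8
  4×10+8 = 48 → write 0 carry 6
  6×10+6 = 66 → write 2 carry 8
  4×10+8 = 48 → write 0 carry 6
  remaining carry: 6

0o6020454320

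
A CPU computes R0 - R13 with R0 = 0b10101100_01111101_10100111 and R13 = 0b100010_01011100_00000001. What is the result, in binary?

0b100010100010000110100110

Subtract column by column in base 2:
  1-1 → 0
  1-0 → 1
  1-0 → 1
  0-0 → 0
  0-0 → 0
  1-0 → 1
  0-0 → 0
  1-0 → 1
  1-0 → 1
  0-0 → 0
  1-1 → 0
  1-1 → 0
  1-1 → 0
  1-0 → 1
  1-1 → 0
  0-0 → 0
  0-0 → 0
  0-1 → 1 (borrow)
  1-0-1 → 0
  1-0 → 1
  0-0 → 0
  1-1 → 0
  0-0 → 0
  1-0 → 1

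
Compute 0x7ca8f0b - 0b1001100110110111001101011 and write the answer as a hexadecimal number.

0b1001100110110111001101011 = 0x1336e6b in hexadecimal.
Subtract column by column in base 16:
  b-b → 0
  0-6 → a (borrow)
  f-e-1 → 0
  8-6 → 2
  a-3 → 7
  c-3 → 9
  7-1 → 6

0x69720a0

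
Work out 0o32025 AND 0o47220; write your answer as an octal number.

AND each oct digit independently (no carries):
  3&4=0, 2&7=2, 0&2=0, 2&2=2, 5&0=0

0o02020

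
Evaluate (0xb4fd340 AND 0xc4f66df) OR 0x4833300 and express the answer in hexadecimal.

0xccf7340

0xb4fd340 AND 0xc4f66df = 0x84f4240.
Then OR with 0x4833300.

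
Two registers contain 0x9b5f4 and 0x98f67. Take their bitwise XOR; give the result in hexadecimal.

XOR each hex digit independently (no carries):
  9^9=0, b^8=3, 5^f=a, f^6=9, 4^7=3

0x03a93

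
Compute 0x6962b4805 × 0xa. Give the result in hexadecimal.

Multiply each base-16 digit by 10, carrying:
  5×10 = 50 → write 2 carry 3
  0×10+3 = 3 → write 3
  8×10 = 80 → write 0 carry 5
  4×10+5 = 45 → write d carry 2
  b×10+2 = 112 → write 0 carry 7
  2×10+7 = 27 → write b carry 1
  6×10+1 = 61 → write d carry 3
  9×10+3 = 93 → write d carry 5
  6×10+5 = 65 → write 1 carry 4
  remaining carry: 4

0x41ddb0d032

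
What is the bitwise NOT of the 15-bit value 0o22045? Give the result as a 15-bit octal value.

0o55732

Each oct digit d becomes 7−d:
  2→5, 2→5, 0→7, 4→3, 5→2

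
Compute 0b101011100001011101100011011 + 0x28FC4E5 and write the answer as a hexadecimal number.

0b101011100001011101100011011 = 0x570BB1B in hexadecimal.
Add column by column in base 16, right to left:
  B+5 = 0 carry 1
  1+E+1 = 0 carry 1
  B+4+1 = 0 carry 1
  B+C+1 = 8 carry 1
  0+F+1 = 0 carry 1
  7+8+1 = 0 carry 1
  5+2+1 = 8

0x8008000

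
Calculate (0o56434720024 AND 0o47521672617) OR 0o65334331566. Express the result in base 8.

0o67734731566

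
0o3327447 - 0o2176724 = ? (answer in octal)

0o1130523

Subtract column by column in base 8:
  7-4 → 3
  4-2 → 2
  4-7 → 5 (borrow)
  7-6-1 → 0
  2-7 → 3 (borrow)
  3-1-1 → 1
  3-2 → 1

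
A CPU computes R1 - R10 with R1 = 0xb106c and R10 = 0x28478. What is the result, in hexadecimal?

Subtract column by column in base 16:
  c-8 → 4
  6-7 → f (borrow)
  0-4-1 → b (borrow)
  1-8-1 → 8 (borrow)
  b-2-1 → 8

0x88bf4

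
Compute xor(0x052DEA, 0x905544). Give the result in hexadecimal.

XOR each hex digit independently (no carries):
  0^9=9, 5^0=5, 2^5=7, D^5=8, E^4=A, A^4=E

0x9578AE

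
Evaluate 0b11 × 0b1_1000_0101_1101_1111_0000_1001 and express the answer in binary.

0b100100100011001110100011011

Multiply each base-2 digit by 3, carrying:
  1×3 = 3 → write 1 carry 1
  0×3+1 = 1 → write 1
  0×3 = 0 → write 0
  1×3 = 3 → write 1 carry 1
  0×3+1 = 1 → write 1
  0×3 = 0 → write 0
  0×3 = 0 → write 0
  0×3 = 0 → write 0
  1×3 = 3 → write 1 carry 1
  1×3+1 = 4 → write 0 carry 2
  1×3+2 = 5 → write 1 carry 2
  1×3+2 = 5 → write 1 carry 2
  1×3+2 = 5 → write 1 carry 2
  0×3+2 = 2 → write 0 carry 1
  1×3+1 = 4 → write 0 carry 2
  1×3+2 = 5 → write 1 carry 2
  1×3+2 = 5 → write 1 carry 2
  0×3+2 = 2 → write 0 carry 1
  1×3+1 = 4 → write 0 carry 2
  0×3+2 = 2 → write 0 carry 1
  0×3+1 = 1 → write 1
  0×3 = 0 → write 0
  0×3 = 0 → write 0
  1×3 = 3 → write 1 carry 1
  1×3+1 = 4 → write 0 carry 2
  remaining carry: 10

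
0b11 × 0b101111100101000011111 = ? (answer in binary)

Multiply each base-2 digit by 3, carrying:
  1×3 = 3 → write 1 carry 1
  1×3+1 = 4 → write 0 carry 2
  1×3+2 = 5 → write 1 carry 2
  1×3+2 = 5 → write 1 carry 2
  1×3+2 = 5 → write 1 carry 2
  0×3+2 = 2 → write 0 carry 1
  0×3+1 = 1 → write 1
  0×3 = 0 → write 0
  0×3 = 0 → write 0
  1×3 = 3 → write 1 carry 1
  0×3+1 = 1 → write 1
  1×3 = 3 → write 1 carry 1
  0×3+1 = 1 → write 1
  0×3 = 0 → write 0
  1×3 = 3 → write 1 carry 1
  1×3+1 = 4 → write 0 carry 2
  1×3+2 = 5 → write 1 carry 2
  1×3+2 = 5 → write 1 carry 2
  1×3+2 = 5 → write 1 carry 2
  0×3+2 = 2 → write 0 carry 1
  1×3+1 = 4 → write 0 carry 2
  remaining carry: 10

0b10001110101111001011101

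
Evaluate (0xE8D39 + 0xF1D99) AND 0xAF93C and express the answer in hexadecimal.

0x8A810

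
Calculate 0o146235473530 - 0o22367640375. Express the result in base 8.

0o123645633133

Subtract column by column in base 8:
  0-5 → 3 (borrow)
  3-7-1 → 3 (borrow)
  5-3-1 → 1
  3-0 → 3
  7-4 → 3
  4-6 → 6 (borrow)
  5-7-1 → 5 (borrow)
  3-6-1 → 4 (borrow)
  2-3-1 → 6 (borrow)
  6-2-1 → 3
  4-2 → 2
  1-0 → 1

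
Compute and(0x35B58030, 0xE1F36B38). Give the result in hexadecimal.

AND each hex digit independently (no carries):
  3&E=2, 5&1=1, B&F=B, 5&3=1, 8&6=0, 0&B=0, 3&3=3, 0&8=0

0x21B10030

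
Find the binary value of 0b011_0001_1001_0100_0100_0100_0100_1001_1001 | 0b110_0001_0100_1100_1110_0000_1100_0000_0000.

0b11100011101110011100100110010011001

OR bit by bit (1 where either bit is 1):
  01100011001010001000100010010011001
| 11000010100110011100000110000000000
= 11100011101110011100100110010011001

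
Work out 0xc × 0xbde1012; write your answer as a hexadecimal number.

0x8e68c0d8

Multiply each base-16 digit by 12, carrying:
  2×12 = 24 → write 8 carry 1
  1×12+1 = 13 → write d
  0×12 = 0 → write 0
  1×12 = 12 → write c
  e×12 = 168 → write 8 carry 10
  d×12+10 = 166 → write 6 carry 10
  b×12+10 = 142 → write e carry 8
  remaining carry: 8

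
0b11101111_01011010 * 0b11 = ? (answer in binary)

Multiply each base-2 digit by 3, carrying:
  0×3 = 0 → write 0
  1×3 = 3 → write 1 carry 1
  0×3+1 = 1 → write 1
  1×3 = 3 → write 1 carry 1
  1×3+1 = 4 → write 0 carry 2
  0×3+2 = 2 → write 0 carry 1
  1×3+1 = 4 → write 0 carry 2
  0×3+2 = 2 → write 0 carry 1
  1×3+1 = 4 → write 0 carry 2
  1×3+2 = 5 → write 1 carry 2
  1×3+2 = 5 → write 1 carry 2
  1×3+2 = 5 → write 1 carry 2
  0×3+2 = 2 → write 0 carry 1
  1×3+1 = 4 → write 0 carry 2
  1×3+2 = 5 → write 1 carry 2
  1×3+2 = 5 → write 1 carry 2
  remaining carry: 10

0b101100111000001110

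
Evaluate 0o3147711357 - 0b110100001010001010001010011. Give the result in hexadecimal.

0o3147711357 = 0x199F92EF in hexadecimal.
0b110100001010001010001010011 = 0x6851453 in hexadecimal.
Subtract column by column in base 16:
  F-3 → C
  E-5 → 9
  2-4 → E (borrow)
  9-1-1 → 7
  F-5 → A
  9-8 → 1
  9-6 → 3
  1-0 → 1

0x131A7E9C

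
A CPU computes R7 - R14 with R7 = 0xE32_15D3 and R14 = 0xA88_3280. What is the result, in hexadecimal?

0x3A9E353

Subtract column by column in base 16:
  3-0 → 3
  D-8 → 5
  5-2 → 3
  1-3 → E (borrow)
  2-8-1 → 9 (borrow)
  3-8-1 → A (borrow)
  E-A-1 → 3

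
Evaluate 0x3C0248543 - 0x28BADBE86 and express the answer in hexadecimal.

0x13476C6BD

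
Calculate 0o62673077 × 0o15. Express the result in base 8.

Multiply each base-8 digit by 13, carrying:
  7×13 = 91 → write 3 carry 11
  7×13+11 = 102 → write 6 carry 12
  0×13+12 = 12 → write 4 carry 1
  3×13+1 = 40 → write 0 carry 5
  7×13+5 = 96 → write 0 carry 12
  6×13+12 = 90 → write 2 carry 11
  2×13+11 = 37 → write 5 carry 4
  6×13+4 = 82 → write 2 carry 10
  remaining carry: 12

0o1225200463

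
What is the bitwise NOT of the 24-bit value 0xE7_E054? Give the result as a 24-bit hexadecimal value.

Each hex digit d becomes F−d:
  E→1, 7→8, E→1, 0→F, 5→A, 4→B

0x181FAB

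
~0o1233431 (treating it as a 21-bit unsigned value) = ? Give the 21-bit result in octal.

Each oct digit d becomes 7−d:
  1→6, 2→5, 3→4, 3→4, 4→3, 3→4, 1→6

0o6544346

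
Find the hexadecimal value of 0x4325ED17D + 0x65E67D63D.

Add column by column in base 16, right to left:
  D+D = A carry 1
  7+3+1 = B
  1+6 = 7
  D+D = A carry 1
  E+7+1 = 6 carry 1
  5+6+1 = C
  2+E = 0 carry 1
  3+5+1 = 9
  4+6 = A

0xA90C6A7BA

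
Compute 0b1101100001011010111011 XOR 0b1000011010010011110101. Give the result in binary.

XOR bit by bit (1 where the bits differ):
  1101100001011010111011
^ 1000011010010011110101
= 0101111011001001001110

0b0101111011001001001110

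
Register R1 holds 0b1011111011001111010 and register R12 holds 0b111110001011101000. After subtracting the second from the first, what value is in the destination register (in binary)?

Subtract column by column in base 2:
  0-0 → 0
  1-0 → 1
  0-0 → 0
  1-1 → 0
  1-0 → 1
  1-1 → 0
  1-1 → 0
  0-1 → 1 (borrow)
  0-0-1 → 1 (borrow)
  1-1-1 → 1 (borrow)
  1-0-1 → 0
  0-0 → 0
  1-0 → 1
  1-1 → 0
  1-1 → 0
  1-1 → 0
  1-1 → 0
  0-1 → 1 (borrow)
  1-0-1 → 0

0b100001001110010010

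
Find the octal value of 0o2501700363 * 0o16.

0o44632206512

Multiply each base-8 digit by 14, carrying:
  3×14 = 42 → write 2 carry 5
  6×14+5 = 89 → write 1 carry 11
  3×14+11 = 53 → write 5 carry 6
  0×14+6 = 6 → write 6
  0×14 = 0 → write 0
  7×14 = 98 → write 2 carry 12
  1×14+12 = 26 → write 2 carry 3
  0×14+3 = 3 → write 3
  5×14 = 70 → write 6 carry 8
  2×14+8 = 36 → write 4 carry 4
  remaining carry: 4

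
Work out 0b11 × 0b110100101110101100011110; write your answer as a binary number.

Multiply each base-2 digit by 3, carrying:
  0×3 = 0 → write 0
  1×3 = 3 → write 1 carry 1
  1×3+1 = 4 → write 0 carry 2
  1×3+2 = 5 → write 1 carry 2
  1×3+2 = 5 → write 1 carry 2
  0×3+2 = 2 → write 0 carry 1
  0×3+1 = 1 → write 1
  0×3 = 0 → write 0
  1×3 = 3 → write 1 carry 1
  1×3+1 = 4 → write 0 carry 2
  0×3+2 = 2 → write 0 carry 1
  1×3+1 = 4 → write 0 carry 2
  0×3+2 = 2 → write 0 carry 1
  1×3+1 = 4 → write 0 carry 2
  1×3+2 = 5 → write 1 carry 2
  1×3+2 = 5 → write 1 carry 2
  0×3+2 = 2 → write 0 carry 1
  1×3+1 = 4 → write 0 carry 2
  0×3+2 = 2 → write 0 carry 1
  0×3+1 = 1 → write 1
  1×3 = 3 → write 1 carry 1
  0×3+1 = 1 → write 1
  1×3 = 3 → write 1 carry 1
  1×3+1 = 4 → write 0 carry 2
  remaining carry: 10

0b10011110001100000101011010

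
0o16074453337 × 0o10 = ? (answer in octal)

0o160744533370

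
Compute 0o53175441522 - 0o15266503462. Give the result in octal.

Subtract column by column in base 8:
  2-2 → 0
  2-6 → 4 (borrow)
  5-4-1 → 0
  1-3 → 6 (borrow)
  4-0-1 → 3
  4-5 → 7 (borrow)
  5-6-1 → 6 (borrow)
  7-6-1 → 0
  1-2 → 7 (borrow)
  3-5-1 → 5 (borrow)
  5-1-1 → 3

0o35706736040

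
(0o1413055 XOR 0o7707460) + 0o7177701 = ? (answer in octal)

First 0o1413055 XOR 0o7707460 = 0o6314435.
Add column by column in base 8, right to left:
  5+1 = 6
  3+0 = 3
  4+7 = 3 carry 1
  4+7+1 = 4 carry 1
  1+7+1 = 1 carry 1
  3+1+1 = 5
  6+7 = 5 carry 1
  final carry 1

0o15514336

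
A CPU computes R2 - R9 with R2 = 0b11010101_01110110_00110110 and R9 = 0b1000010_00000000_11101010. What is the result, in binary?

Subtract column by column in base 2:
  0-0 → 0
  1-1 → 0
  1-0 → 1
  0-1 → 1 (borrow)
  1-0-1 → 0
  1-1 → 0
  0-1 → 1 (borrow)
  0-1-1 → 0 (borrow)
  0-0-1 → 1 (borrow)
  1-0-1 → 0
  1-0 → 1
  0-0 → 0
  1-0 → 1
  1-0 → 1
  1-0 → 1
  0-0 → 0
  1-0 → 1
  0-1 → 1 (borrow)
  1-0-1 → 0
  0-0 → 0
  1-0 → 1
  0-0 → 0
  1-1 → 0
  1-0 → 1

0b100100110111010101001100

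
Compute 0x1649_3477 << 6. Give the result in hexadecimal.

0x5924D1DC0

6 bits is not a whole number of base-16 digits; in binary: 10110010010010011010001110111 << 6 = 10110010010010011010001110111000000.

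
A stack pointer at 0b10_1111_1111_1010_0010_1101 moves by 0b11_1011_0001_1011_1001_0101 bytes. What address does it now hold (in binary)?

0b11010110001010111000010

Add column by column in base 2, right to left:
  1+1 = 0 carry 1
  0+0+1 = 1
  1+1 = 0 carry 1
  1+0+1 = 0 carry 1
  0+1+1 = 0 carry 1
  1+0+1 = 0 carry 1
  0+0+1 = 1
  0+1 = 1
  0+1 = 1
  1+1 = 0 carry 1
  0+0+1 = 1
  1+1 = 0 carry 1
  1+1+1 = 1 carry 1
  1+0+1 = 0 carry 1
  1+0+1 = 0 carry 1
  1+0+1 = 0 carry 1
  1+1+1 = 1 carry 1
  1+1+1 = 1 carry 1
  1+0+1 = 0 carry 1
  1+1+1 = 1 carry 1
  0+1+1 = 0 carry 1
  1+1+1 = 1 carry 1
  final carry 1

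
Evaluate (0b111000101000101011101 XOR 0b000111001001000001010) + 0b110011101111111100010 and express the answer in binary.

First 0b111000101000101011101 XOR 0b000111001001000001010 = 0b111111100001101010111.
Add column by column in base 2, right to left:
  1+0 = 1
  1+1 = 0 carry 1
  1+0+1 = 0 carry 1
  0+0+1 = 1
  1+0 = 1
  0+1 = 1
  1+1 = 0 carry 1
  0+1+1 = 0 carry 1
  1+1+1 = 1 carry 1
  1+1+1 = 1 carry 1
  0+1+1 = 0 carry 1
  0+1+1 = 0 carry 1
  0+1+1 = 0 carry 1
  0+0+1 = 1
  1+1 = 0 carry 1
  1+1+1 = 1 carry 1
  1+1+1 = 1 carry 1
  1+0+1 = 0 carry 1
  1+0+1 = 0 carry 1
  1+1+1 = 1 carry 1
  1+1+1 = 1 carry 1
  final carry 1

0b1110011010001100111001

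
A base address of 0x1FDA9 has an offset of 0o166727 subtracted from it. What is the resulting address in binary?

0b10000111111010010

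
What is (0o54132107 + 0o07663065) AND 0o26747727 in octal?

Add column by column in base 8, right to left:
  7+5 = 4 carry 1
  0+6+1 = 7
  1+0 = 1
  2+3 = 5
  3+6 = 1 carry 1
  1+6+1 = 0 carry 1
  4+7+1 = 4 carry 1
  5+0+1 = 6
Sum = 0o64015174; now AND with 0o26747727:
  6&2=2, 4&6=4, 0&7=0, 1&4=0, 5&7=5, 1&7=1, 7&2=2, 4&7=4

0o24005124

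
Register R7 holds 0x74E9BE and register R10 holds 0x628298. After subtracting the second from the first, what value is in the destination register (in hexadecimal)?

Subtract column by column in base 16:
  E-8 → 6
  B-9 → 2
  9-2 → 7
  E-8 → 6
  4-2 → 2
  7-6 → 1

0x126726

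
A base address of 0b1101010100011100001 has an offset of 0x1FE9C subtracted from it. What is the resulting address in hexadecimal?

0x4AA45

0b1101010100011100001 = 0x6A8E1 in hexadecimal.
Subtract column by column in base 16:
  1-C → 5 (borrow)
  E-9-1 → 4
  8-E → A (borrow)
  A-F-1 → A (borrow)
  6-1-1 → 4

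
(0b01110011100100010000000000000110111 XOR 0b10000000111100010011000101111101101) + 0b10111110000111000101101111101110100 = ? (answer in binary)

First 0b01110011100100010000000000000110111 XOR 0b10000000111100010011000101111101101 = 0b11110011011000000011000101111011010.
Add column by column in base 2, right to left:
  0+0 = 0
  1+0 = 1
  0+1 = 1
  1+0 = 1
  1+1 = 0 carry 1
  0+1+1 = 0 carry 1
  1+1+1 = 1 carry 1
  1+0+1 = 0 carry 1
  1+1+1 = 1 carry 1
  1+1+1 = 1 carry 1
  0+1+1 = 0 carry 1
  1+1+1 = 1 carry 1
  0+1+1 = 0 carry 1
  0+0+1 = 1
  0+1 = 1
  1+1 = 0 carry 1
  1+0+1 = 0 carry 1
  0+1+1 = 0 carry 1
  0+0+1 = 1
  0+0 = 0
  0+0 = 0
  0+1 = 1
  0+1 = 1
  0+1 = 1
  1+0 = 1
  1+0 = 1
  0+0 = 0
  1+0 = 1
  1+1 = 0 carry 1
  0+1+1 = 0 carry 1
  0+1+1 = 0 carry 1
  1+1+1 = 1 carry 1
  1+1+1 = 1 carry 1
  1+0+1 = 0 carry 1
  1+1+1 = 1 carry 1
  final carry 1

0b110110001011111001000110101101001110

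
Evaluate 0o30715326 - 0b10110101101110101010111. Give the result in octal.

0o2136577

0b10110101101110101010111 = 0o26556527 in octal.
Subtract column by column in base 8:
  6-7 → 7 (borrow)
  2-2-1 → 7 (borrow)
  3-5-1 → 5 (borrow)
  5-6-1 → 6 (borrow)
  1-5-1 → 3 (borrow)
  7-5-1 → 1
  0-6 → 2 (borrow)
  3-2-1 → 0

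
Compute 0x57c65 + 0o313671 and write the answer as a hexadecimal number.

0o313671 = 0x197b9 in hexadecimal.
Add column by column in base 16, right to left:
  5+9 = e
  6+b = 1 carry 1
  c+7+1 = 4 carry 1
  7+9+1 = 1 carry 1
  5+1+1 = 7

0x7141e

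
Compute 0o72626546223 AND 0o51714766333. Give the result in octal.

AND each oct digit independently (no carries):
  7&5=5, 2&1=0, 6&7=6, 2&1=0, 6&4=4, 5&7=5, 4&6=4, 6&6=6, 2&3=2, 2&3=2, 3&3=3

0o50604546223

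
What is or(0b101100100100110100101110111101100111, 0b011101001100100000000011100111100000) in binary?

0b111101101100110100101111111111100111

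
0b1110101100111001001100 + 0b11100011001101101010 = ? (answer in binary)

0b10010010000000110110110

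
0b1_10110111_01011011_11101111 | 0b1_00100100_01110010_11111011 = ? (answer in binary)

0b1101101110111101111111111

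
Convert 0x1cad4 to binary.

0b11100101011010100

Expand each hex digit to 4 bits: 1=0001 c=1100 a=1010 d=1101 4=0100.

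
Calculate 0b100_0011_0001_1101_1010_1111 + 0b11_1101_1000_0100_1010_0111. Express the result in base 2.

0b100000001010001001010110

Add column by column in base 2, right to left:
  1+1 = 0 carry 1
  1+1+1 = 1 carry 1
  1+1+1 = 1 carry 1
  1+0+1 = 0 carry 1
  0+0+1 = 1
  1+1 = 0 carry 1
  0+0+1 = 1
  1+1 = 0 carry 1
  1+0+1 = 0 carry 1
  0+0+1 = 1
  1+1 = 0 carry 1
  1+0+1 = 0 carry 1
  1+0+1 = 0 carry 1
  0+0+1 = 1
  0+0 = 0
  0+1 = 1
  1+1 = 0 carry 1
  1+0+1 = 0 carry 1
  0+1+1 = 0 carry 1
  0+1+1 = 0 carry 1
  0+1+1 = 0 carry 1
  0+1+1 = 0 carry 1
  1+0+1 = 0 carry 1
  final carry 1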